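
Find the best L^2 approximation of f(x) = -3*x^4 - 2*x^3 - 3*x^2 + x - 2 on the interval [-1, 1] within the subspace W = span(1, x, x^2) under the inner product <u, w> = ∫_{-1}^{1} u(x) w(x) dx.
g(x) = -39*x^2/7 - x/5 - 61/35

The best approximation g ∈ W is the orthogonal projection of f onto W. Writing g = a_0 + a_1 x + a_2 x^2, the coefficients solve the normal equations G · a = b where
  G_{ij} = <φ_i, φ_j> and b_i = <f, φ_i>, with φ_0 = 1, φ_1 = x, φ_2 = x^2.
G =
  [2, 0, 2/3]
  [0, 2/3, 0]
  [2/3, 0, 2/5],
b = (-36/5, -2/15, -356/105).
Solving gives a_0 = -61/35, a_1 = -1/5, a_2 = -39/7, so
  g(x) = -39*x^2/7 - x/5 - 61/35.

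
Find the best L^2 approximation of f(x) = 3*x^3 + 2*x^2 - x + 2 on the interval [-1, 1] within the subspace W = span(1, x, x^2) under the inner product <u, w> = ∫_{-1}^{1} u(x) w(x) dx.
g(x) = 2*x^2 + 4*x/5 + 2

The best approximation g ∈ W is the orthogonal projection of f onto W. Writing g = a_0 + a_1 x + a_2 x^2, the coefficients solve the normal equations G · a = b where
  G_{ij} = <φ_i, φ_j> and b_i = <f, φ_i>, with φ_0 = 1, φ_1 = x, φ_2 = x^2.
G =
  [2, 0, 2/3]
  [0, 2/3, 0]
  [2/3, 0, 2/5],
b = (16/3, 8/15, 32/15).
Solving gives a_0 = 2, a_1 = 4/5, a_2 = 2, so
  g(x) = 2*x^2 + 4*x/5 + 2.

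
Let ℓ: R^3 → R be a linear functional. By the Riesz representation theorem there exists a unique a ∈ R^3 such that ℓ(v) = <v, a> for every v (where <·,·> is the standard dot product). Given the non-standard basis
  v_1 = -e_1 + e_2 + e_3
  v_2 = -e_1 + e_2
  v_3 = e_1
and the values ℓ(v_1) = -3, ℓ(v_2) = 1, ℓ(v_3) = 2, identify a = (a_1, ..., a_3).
a = (2, 3, -4)

Write a = (a_1, ..., a_3) in the standard basis. For each basis vector v_i, ℓ(v_i) = <v_i, a> is a linear equation in the a_j's. Collect the n equations into a matrix system V a = ℓ, where row i of V is v_i (expressed in the standard basis). Since V is invertible (lower-triangular with 1s on the diagonal, up to permutation), solve by back-substitution:
  V =
[[-1, 1, 1],
 [-1, 1, 0],
 [1, 0, 0]]
  V a = (-3, 1, 2)
Solving gives a = (2, 3, -4).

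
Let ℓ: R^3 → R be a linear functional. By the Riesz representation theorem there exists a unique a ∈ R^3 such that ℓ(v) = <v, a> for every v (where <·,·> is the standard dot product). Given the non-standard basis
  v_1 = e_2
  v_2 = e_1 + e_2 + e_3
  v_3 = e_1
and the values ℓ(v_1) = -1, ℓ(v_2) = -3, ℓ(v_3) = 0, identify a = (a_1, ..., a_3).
a = (0, -1, -2)

Write a = (a_1, ..., a_3) in the standard basis. For each basis vector v_i, ℓ(v_i) = <v_i, a> is a linear equation in the a_j's. Collect the n equations into a matrix system V a = ℓ, where row i of V is v_i (expressed in the standard basis). Since V is invertible (lower-triangular with 1s on the diagonal, up to permutation), solve by back-substitution:
  V =
[[0, 1, 0],
 [1, 1, 1],
 [1, 0, 0]]
  V a = (-1, -3, 0)
Solving gives a = (0, -1, -2).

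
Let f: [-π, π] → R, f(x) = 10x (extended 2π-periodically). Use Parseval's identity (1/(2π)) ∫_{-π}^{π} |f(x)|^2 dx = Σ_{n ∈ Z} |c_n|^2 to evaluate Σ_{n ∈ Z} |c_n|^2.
Σ |c_n|^2 = 100π^2/3

Expand and integrate term by term over [-π, π]:
  ∫ (10x)^2 dx = 100·(2π^3/3); ∫ 2·10·(0)·x dx = 0 (odd integrand); ∫ 0^2 dx = 0·2π.
So (1/(2π)) ∫_{-π}^{π} (10x)^2 dx = 100π^2/3 + 0 = 100π^2/3.
Parseval ⇒ Σ |c_n|^2 = 100π^2/3.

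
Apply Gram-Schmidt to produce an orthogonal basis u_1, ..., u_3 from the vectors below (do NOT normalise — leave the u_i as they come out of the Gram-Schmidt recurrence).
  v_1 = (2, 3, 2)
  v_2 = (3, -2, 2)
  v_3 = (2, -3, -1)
Orthogonal basis:
  u_1 = (2, 3, 2)
  u_2 = (43/17, -46/17, 26/17)
  u_3 = (90/91, 18/91, -9/7)

Apply the Gram-Schmidt recurrence
  u_1 = v_1
  u_i = v_i − Σ_{j<i} ((v_i · u_j) / (u_j · u_j)) · u_j.

Step by step this gives:
  u_1 = (2, 3, 2)
  u_2 = (43/17, -46/17, 26/17)
  u_3 = (90/91, 18/91, -9/7)

Orthogonality check:
  u_2 · u_1 = 0 (should be 0)
  u_3 · u_1 = 0 (should be 0)
  u_3 · u_2 = 0 (should be 0)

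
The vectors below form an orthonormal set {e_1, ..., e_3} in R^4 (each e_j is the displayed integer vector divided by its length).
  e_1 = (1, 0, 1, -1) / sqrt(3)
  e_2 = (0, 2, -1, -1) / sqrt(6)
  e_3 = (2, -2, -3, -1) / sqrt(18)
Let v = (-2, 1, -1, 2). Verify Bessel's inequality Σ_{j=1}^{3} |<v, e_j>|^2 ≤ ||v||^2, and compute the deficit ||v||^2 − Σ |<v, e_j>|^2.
Σ |<v, e_j>|^2 = 89/9; ||v||^2 = 10; deficit = 1/9

Write each e_j = u_j / sqrt(<u_j, u_j>) where u_j is the displayed integer vector. Then <v, e_j> = <v, u_j> / sqrt(<u_j, u_j>), so |<v, e_j>|^2 = <v, u_j>^2 / <u_j, u_j>.
Coefficients: <v, e_1> = -5/sqrt(3), <v, e_2> = 1/sqrt(6), <v, e_3> = -5/sqrt(18).
Square and sum: Σ |<v, e_j>|^2 = 89/9.
Compute ||v||^2 = v·v = 10.
Deficit = 10 − 89/9 = 1/9 ≥ 0, confirming Bessel's inequality. (The deficit equals ||v − Σ <v,e_j> e_j||^2, the squared distance from v to span{e_j}.)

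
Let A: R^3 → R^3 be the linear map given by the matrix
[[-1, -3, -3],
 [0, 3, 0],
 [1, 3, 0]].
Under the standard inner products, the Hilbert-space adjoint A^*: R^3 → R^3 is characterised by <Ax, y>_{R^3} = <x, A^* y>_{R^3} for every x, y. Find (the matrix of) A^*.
A^* = A^T =
[[-1, 0, 1],
 [-3, 3, 3],
 [-3, 0, 0]]

For real matrices with standard dot products, the defining identity <Ax, y> = <x, A^* y> gives (Ax)^T y = x^T (A^*) y, i.e. x^T A^T y = x^T (A^*) y. Since this holds for all x, y, we must have A^* = A^T. Therefore
A^* =
[[-1, 0, 1],
 [-3, 3, 3],
 [-3, 0, 0]].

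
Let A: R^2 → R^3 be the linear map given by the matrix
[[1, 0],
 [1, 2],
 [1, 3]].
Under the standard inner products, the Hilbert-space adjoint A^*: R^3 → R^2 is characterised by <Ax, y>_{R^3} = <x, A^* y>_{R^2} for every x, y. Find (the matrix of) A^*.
A^* = A^T =
[[1, 1, 1],
 [0, 2, 3]]

For real matrices with standard dot products, the defining identity <Ax, y> = <x, A^* y> gives (Ax)^T y = x^T (A^*) y, i.e. x^T A^T y = x^T (A^*) y. Since this holds for all x, y, we must have A^* = A^T. Therefore
A^* =
[[1, 1, 1],
 [0, 2, 3]].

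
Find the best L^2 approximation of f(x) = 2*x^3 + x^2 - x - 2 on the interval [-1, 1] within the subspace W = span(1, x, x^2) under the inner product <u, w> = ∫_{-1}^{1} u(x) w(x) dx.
g(x) = x^2 + x/5 - 2

The best approximation g ∈ W is the orthogonal projection of f onto W. Writing g = a_0 + a_1 x + a_2 x^2, the coefficients solve the normal equations G · a = b where
  G_{ij} = <φ_i, φ_j> and b_i = <f, φ_i>, with φ_0 = 1, φ_1 = x, φ_2 = x^2.
G =
  [2, 0, 2/3]
  [0, 2/3, 0]
  [2/3, 0, 2/5],
b = (-10/3, 2/15, -14/15).
Solving gives a_0 = -2, a_1 = 1/5, a_2 = 1, so
  g(x) = x^2 + x/5 - 2.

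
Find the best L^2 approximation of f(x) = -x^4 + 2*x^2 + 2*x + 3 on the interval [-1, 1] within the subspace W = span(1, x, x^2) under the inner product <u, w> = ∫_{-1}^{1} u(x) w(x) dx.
g(x) = 8*x^2/7 + 2*x + 108/35

The best approximation g ∈ W is the orthogonal projection of f onto W. Writing g = a_0 + a_1 x + a_2 x^2, the coefficients solve the normal equations G · a = b where
  G_{ij} = <φ_i, φ_j> and b_i = <f, φ_i>, with φ_0 = 1, φ_1 = x, φ_2 = x^2.
G =
  [2, 0, 2/3]
  [0, 2/3, 0]
  [2/3, 0, 2/5],
b = (104/15, 4/3, 88/35).
Solving gives a_0 = 108/35, a_1 = 2, a_2 = 8/7, so
  g(x) = 8*x^2/7 + 2*x + 108/35.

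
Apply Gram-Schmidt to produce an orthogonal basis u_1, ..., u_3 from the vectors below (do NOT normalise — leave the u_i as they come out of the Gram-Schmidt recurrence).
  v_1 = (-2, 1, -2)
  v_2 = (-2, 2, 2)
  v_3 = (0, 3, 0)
Orthogonal basis:
  u_1 = (-2, 1, -2)
  u_2 = (-14/9, 16/9, 22/9)
  u_3 = (18/13, 24/13, -6/13)

Apply the Gram-Schmidt recurrence
  u_1 = v_1
  u_i = v_i − Σ_{j<i} ((v_i · u_j) / (u_j · u_j)) · u_j.

Step by step this gives:
  u_1 = (-2, 1, -2)
  u_2 = (-14/9, 16/9, 22/9)
  u_3 = (18/13, 24/13, -6/13)

Orthogonality check:
  u_2 · u_1 = 0 (should be 0)
  u_3 · u_1 = 0 (should be 0)
  u_3 · u_2 = 0 (should be 0)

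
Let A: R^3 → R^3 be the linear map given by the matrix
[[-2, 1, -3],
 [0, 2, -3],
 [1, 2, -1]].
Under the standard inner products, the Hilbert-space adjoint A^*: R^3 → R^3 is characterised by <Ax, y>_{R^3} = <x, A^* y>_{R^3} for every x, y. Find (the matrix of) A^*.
A^* = A^T =
[[-2, 0, 1],
 [1, 2, 2],
 [-3, -3, -1]]

For real matrices with standard dot products, the defining identity <Ax, y> = <x, A^* y> gives (Ax)^T y = x^T (A^*) y, i.e. x^T A^T y = x^T (A^*) y. Since this holds for all x, y, we must have A^* = A^T. Therefore
A^* =
[[-2, 0, 1],
 [1, 2, 2],
 [-3, -3, -1]].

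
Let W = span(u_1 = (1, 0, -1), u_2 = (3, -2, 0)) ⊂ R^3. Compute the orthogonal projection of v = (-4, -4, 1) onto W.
proj_W(v) = (-32/17, -14/17, 53/17)

Set up U = [u_1 | ... | u_2] ∈ R^(3×2). The projector onto W = col(U) is P = U (U^T U)^(-1) U^T.
Compute U^T U =
  [2, 3]
  [3, 13],
and U^T v = (-5, -4).
Solve U^T U · c = U^T v for the coefficients: c = (-53/17, 7/17). The projection is proj_W(v) = U c.
Check: (v - proj_W(v)) · u_1 = 0  (should be 0).
Check: (v - proj_W(v)) · u_2 = 0  (should be 0).
Result: proj_W(v) = (-32/17, -14/17, 53/17).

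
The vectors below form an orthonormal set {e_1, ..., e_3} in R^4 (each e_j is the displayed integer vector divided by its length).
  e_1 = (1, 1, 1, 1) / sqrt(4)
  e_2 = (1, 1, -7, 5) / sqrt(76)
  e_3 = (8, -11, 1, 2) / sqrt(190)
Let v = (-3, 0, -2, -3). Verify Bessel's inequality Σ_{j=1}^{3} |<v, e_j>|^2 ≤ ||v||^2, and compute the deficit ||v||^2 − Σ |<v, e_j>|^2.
Σ |<v, e_j>|^2 = 108/5; ||v||^2 = 22; deficit = 2/5

Write each e_j = u_j / sqrt(<u_j, u_j>) where u_j is the displayed integer vector. Then <v, e_j> = <v, u_j> / sqrt(<u_j, u_j>), so |<v, e_j>|^2 = <v, u_j>^2 / <u_j, u_j>.
Coefficients: <v, e_1> = -8/sqrt(4), <v, e_2> = -4/sqrt(76), <v, e_3> = -32/sqrt(190).
Square and sum: Σ |<v, e_j>|^2 = 108/5.
Compute ||v||^2 = v·v = 22.
Deficit = 22 − 108/5 = 2/5 ≥ 0, confirming Bessel's inequality. (The deficit equals ||v − Σ <v,e_j> e_j||^2, the squared distance from v to span{e_j}.)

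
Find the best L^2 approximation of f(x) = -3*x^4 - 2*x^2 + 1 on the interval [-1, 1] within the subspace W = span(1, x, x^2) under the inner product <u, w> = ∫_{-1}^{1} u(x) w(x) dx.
g(x) = 44/35 - 32*x^2/7

The best approximation g ∈ W is the orthogonal projection of f onto W. Writing g = a_0 + a_1 x + a_2 x^2, the coefficients solve the normal equations G · a = b where
  G_{ij} = <φ_i, φ_j> and b_i = <f, φ_i>, with φ_0 = 1, φ_1 = x, φ_2 = x^2.
G =
  [2, 0, 2/3]
  [0, 2/3, 0]
  [2/3, 0, 2/5],
b = (-8/15, 0, -104/105).
Solving gives a_0 = 44/35, a_1 = 0, a_2 = -32/7, so
  g(x) = 44/35 - 32*x^2/7.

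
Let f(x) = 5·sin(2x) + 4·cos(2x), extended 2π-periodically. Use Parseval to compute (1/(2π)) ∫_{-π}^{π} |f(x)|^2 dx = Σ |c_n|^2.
Σ |c_n|^2 = 41/2

Expand |f|^2 and use orthogonality of {sin(nx), cos(mx)} on [-π, π]:
  ∫_{-π}^{π} sin(nx)^2 dx = π, ∫ cos(mx)^2 dx = π, and cross terms integrate to 0.
So ∫_{-π}^{π} f(x)^2 dx = 5^2 · π + 4^2 · π = (25 + 16)π.
Divide by 2π: (25 + 16)/2 = 41/2.
By Parseval, this equals Σ |c_n|^2.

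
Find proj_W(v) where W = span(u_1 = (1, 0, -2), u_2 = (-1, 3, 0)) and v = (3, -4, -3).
proj_W(v) = (141/49, -198/49, -150/49)

Set up U = [u_1 | ... | u_2] ∈ R^(3×2). The projector onto W = col(U) is P = U (U^T U)^(-1) U^T.
Compute U^T U =
  [5, -1]
  [-1, 10],
and U^T v = (9, -15).
Solve U^T U · c = U^T v for the coefficients: c = (75/49, -66/49). The projection is proj_W(v) = U c.
Check: (v - proj_W(v)) · u_1 = 0  (should be 0).
Check: (v - proj_W(v)) · u_2 = 0  (should be 0).
Result: proj_W(v) = (141/49, -198/49, -150/49).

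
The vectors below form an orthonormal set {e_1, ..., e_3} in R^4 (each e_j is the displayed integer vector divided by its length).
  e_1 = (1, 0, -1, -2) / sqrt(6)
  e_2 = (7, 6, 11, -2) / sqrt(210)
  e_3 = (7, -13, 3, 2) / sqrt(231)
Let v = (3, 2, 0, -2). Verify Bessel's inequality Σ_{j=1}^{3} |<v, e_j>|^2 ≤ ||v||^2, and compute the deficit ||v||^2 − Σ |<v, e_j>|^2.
Σ |<v, e_j>|^2 = 827/55; ||v||^2 = 17; deficit = 108/55

Write each e_j = u_j / sqrt(<u_j, u_j>) where u_j is the displayed integer vector. Then <v, e_j> = <v, u_j> / sqrt(<u_j, u_j>), so |<v, e_j>|^2 = <v, u_j>^2 / <u_j, u_j>.
Coefficients: <v, e_1> = 7/sqrt(6), <v, e_2> = 37/sqrt(210), <v, e_3> = -9/sqrt(231).
Square and sum: Σ |<v, e_j>|^2 = 827/55.
Compute ||v||^2 = v·v = 17.
Deficit = 17 − 827/55 = 108/55 ≥ 0, confirming Bessel's inequality. (The deficit equals ||v − Σ <v,e_j> e_j||^2, the squared distance from v to span{e_j}.)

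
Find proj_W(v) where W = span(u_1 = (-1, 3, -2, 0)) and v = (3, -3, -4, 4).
proj_W(v) = (2/7, -6/7, 4/7, 0)

Set up U = [u_1 | ... | u_1] ∈ R^(4×1). The projector onto W = col(U) is P = U (U^T U)^(-1) U^T.
Compute U^T U =
  [14],
and U^T v = (-4).
Solve U^T U · c = U^T v for the coefficients: c = (-2/7). The projection is proj_W(v) = U c.
Check: (v - proj_W(v)) · u_1 = 0  (should be 0).
Result: proj_W(v) = (2/7, -6/7, 4/7, 0).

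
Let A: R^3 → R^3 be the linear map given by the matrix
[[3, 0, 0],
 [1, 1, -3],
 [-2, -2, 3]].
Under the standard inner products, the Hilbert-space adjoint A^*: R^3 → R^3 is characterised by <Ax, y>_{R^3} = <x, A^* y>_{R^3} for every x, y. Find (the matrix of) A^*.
A^* = A^T =
[[3, 1, -2],
 [0, 1, -2],
 [0, -3, 3]]

For real matrices with standard dot products, the defining identity <Ax, y> = <x, A^* y> gives (Ax)^T y = x^T (A^*) y, i.e. x^T A^T y = x^T (A^*) y. Since this holds for all x, y, we must have A^* = A^T. Therefore
A^* =
[[3, 1, -2],
 [0, 1, -2],
 [0, -3, 3]].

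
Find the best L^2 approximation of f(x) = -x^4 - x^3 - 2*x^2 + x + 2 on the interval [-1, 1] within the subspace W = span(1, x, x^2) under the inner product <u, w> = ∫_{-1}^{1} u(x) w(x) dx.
g(x) = -20*x^2/7 + 2*x/5 + 73/35

The best approximation g ∈ W is the orthogonal projection of f onto W. Writing g = a_0 + a_1 x + a_2 x^2, the coefficients solve the normal equations G · a = b where
  G_{ij} = <φ_i, φ_j> and b_i = <f, φ_i>, with φ_0 = 1, φ_1 = x, φ_2 = x^2.
G =
  [2, 0, 2/3]
  [0, 2/3, 0]
  [2/3, 0, 2/5],
b = (34/15, 4/15, 26/105).
Solving gives a_0 = 73/35, a_1 = 2/5, a_2 = -20/7, so
  g(x) = -20*x^2/7 + 2*x/5 + 73/35.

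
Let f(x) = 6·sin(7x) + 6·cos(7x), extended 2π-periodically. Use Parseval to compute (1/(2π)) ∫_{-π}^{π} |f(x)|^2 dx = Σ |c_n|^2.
Σ |c_n|^2 = 36

Expand |f|^2 and use orthogonality of {sin(nx), cos(mx)} on [-π, π]:
  ∫_{-π}^{π} sin(nx)^2 dx = π, ∫ cos(mx)^2 dx = π, and cross terms integrate to 0.
So ∫_{-π}^{π} f(x)^2 dx = 6^2 · π + 6^2 · π = (36 + 36)π.
Divide by 2π: (36 + 36)/2 = 36.
By Parseval, this equals Σ |c_n|^2.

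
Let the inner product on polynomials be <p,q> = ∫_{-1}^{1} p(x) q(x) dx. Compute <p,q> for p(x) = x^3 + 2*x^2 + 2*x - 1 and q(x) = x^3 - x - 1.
<p,q> = 2/105

Expand the product: p(x)·q(x) = x^6 + 2*x^5 + x^4 - 4*x^3 - 4*x^2 - x + 1.
∫_{-1}^{1} of each monomial x^k gives [2/(k+1) if k even, 0 if k odd]. Integrating term-by-term (or equivalently evaluating the antiderivative F(x) = x^7/7 + x^6/3 + x^5/5 - x^4 - 4*x^3/3 - x^2/2 + x at the endpoints):
  F(1) − F(−1) = -81/70 − (-247/210) = 2/105.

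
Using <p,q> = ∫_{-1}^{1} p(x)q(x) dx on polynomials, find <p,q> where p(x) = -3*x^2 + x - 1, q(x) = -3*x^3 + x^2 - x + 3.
<p,q> = -236/15

Expand the product: p(x)·q(x) = 9*x^5 - 6*x^4 + 7*x^3 - 11*x^2 + 4*x - 3.
∫_{-1}^{1} of each monomial x^k gives [2/(k+1) if k even, 0 if k odd]. Integrating term-by-term (or equivalently evaluating the antiderivative F(x) = 3*x^6/2 - 6*x^5/5 + 7*x^4/4 - 11*x^3/3 + 2*x^2 - 3*x at the endpoints):
  F(1) − F(−1) = -157/60 − (787/60) = -236/15.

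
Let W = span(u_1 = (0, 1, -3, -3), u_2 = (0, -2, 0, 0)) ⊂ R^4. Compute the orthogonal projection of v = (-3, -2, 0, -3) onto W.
proj_W(v) = (0, -2, -3/2, -3/2)

Set up U = [u_1 | ... | u_2] ∈ R^(4×2). The projector onto W = col(U) is P = U (U^T U)^(-1) U^T.
Compute U^T U =
  [19, -2]
  [-2, 4],
and U^T v = (7, 4).
Solve U^T U · c = U^T v for the coefficients: c = (1/2, 5/4). The projection is proj_W(v) = U c.
Check: (v - proj_W(v)) · u_1 = 0  (should be 0).
Check: (v - proj_W(v)) · u_2 = 0  (should be 0).
Result: proj_W(v) = (0, -2, -3/2, -3/2).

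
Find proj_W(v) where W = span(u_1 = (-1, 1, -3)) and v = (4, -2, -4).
proj_W(v) = (-6/11, 6/11, -18/11)

Set up U = [u_1 | ... | u_1] ∈ R^(3×1). The projector onto W = col(U) is P = U (U^T U)^(-1) U^T.
Compute U^T U =
  [11],
and U^T v = (6).
Solve U^T U · c = U^T v for the coefficients: c = (6/11). The projection is proj_W(v) = U c.
Check: (v - proj_W(v)) · u_1 = 0  (should be 0).
Result: proj_W(v) = (-6/11, 6/11, -18/11).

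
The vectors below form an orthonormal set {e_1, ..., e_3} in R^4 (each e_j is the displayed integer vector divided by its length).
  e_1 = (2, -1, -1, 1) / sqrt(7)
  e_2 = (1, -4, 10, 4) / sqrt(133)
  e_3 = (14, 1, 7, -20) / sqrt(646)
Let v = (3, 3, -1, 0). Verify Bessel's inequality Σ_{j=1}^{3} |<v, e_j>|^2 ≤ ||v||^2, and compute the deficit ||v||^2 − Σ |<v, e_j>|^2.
Σ |<v, e_j>|^2 = 123/17; ||v||^2 = 19; deficit = 200/17

Write each e_j = u_j / sqrt(<u_j, u_j>) where u_j is the displayed integer vector. Then <v, e_j> = <v, u_j> / sqrt(<u_j, u_j>), so |<v, e_j>|^2 = <v, u_j>^2 / <u_j, u_j>.
Coefficients: <v, e_1> = 4/sqrt(7), <v, e_2> = -19/sqrt(133), <v, e_3> = 38/sqrt(646).
Square and sum: Σ |<v, e_j>|^2 = 123/17.
Compute ||v||^2 = v·v = 19.
Deficit = 19 − 123/17 = 200/17 ≥ 0, confirming Bessel's inequality. (The deficit equals ||v − Σ <v,e_j> e_j||^2, the squared distance from v to span{e_j}.)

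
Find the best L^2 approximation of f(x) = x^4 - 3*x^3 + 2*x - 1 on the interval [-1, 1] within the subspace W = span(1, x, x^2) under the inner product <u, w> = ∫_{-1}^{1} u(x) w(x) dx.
g(x) = 6*x^2/7 + x/5 - 38/35

The best approximation g ∈ W is the orthogonal projection of f onto W. Writing g = a_0 + a_1 x + a_2 x^2, the coefficients solve the normal equations G · a = b where
  G_{ij} = <φ_i, φ_j> and b_i = <f, φ_i>, with φ_0 = 1, φ_1 = x, φ_2 = x^2.
G =
  [2, 0, 2/3]
  [0, 2/3, 0]
  [2/3, 0, 2/5],
b = (-8/5, 2/15, -8/21).
Solving gives a_0 = -38/35, a_1 = 1/5, a_2 = 6/7, so
  g(x) = 6*x^2/7 + x/5 - 38/35.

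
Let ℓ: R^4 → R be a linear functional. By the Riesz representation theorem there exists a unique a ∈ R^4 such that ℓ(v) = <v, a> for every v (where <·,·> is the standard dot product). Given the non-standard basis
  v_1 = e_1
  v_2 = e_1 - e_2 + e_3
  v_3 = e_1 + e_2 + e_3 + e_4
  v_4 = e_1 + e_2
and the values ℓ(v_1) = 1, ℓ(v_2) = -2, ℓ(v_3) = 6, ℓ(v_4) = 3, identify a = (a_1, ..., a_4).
a = (1, 2, -1, 4)

Write a = (a_1, ..., a_4) in the standard basis. For each basis vector v_i, ℓ(v_i) = <v_i, a> is a linear equation in the a_j's. Collect the n equations into a matrix system V a = ℓ, where row i of V is v_i (expressed in the standard basis). Since V is invertible (lower-triangular with 1s on the diagonal, up to permutation), solve by back-substitution:
  V =
[[1, 0, 0, 0],
 [1, -1, 1, 0],
 [1, 1, 1, 1],
 [1, 1, 0, 0]]
  V a = (1, -2, 6, 3)
Solving gives a = (1, 2, -1, 4).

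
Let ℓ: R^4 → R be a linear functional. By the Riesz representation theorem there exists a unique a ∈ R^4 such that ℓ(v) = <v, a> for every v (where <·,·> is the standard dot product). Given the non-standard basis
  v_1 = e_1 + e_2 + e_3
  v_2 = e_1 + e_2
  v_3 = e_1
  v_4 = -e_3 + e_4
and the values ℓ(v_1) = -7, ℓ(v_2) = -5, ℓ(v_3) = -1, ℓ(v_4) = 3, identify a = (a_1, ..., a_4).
a = (-1, -4, -2, 1)

Write a = (a_1, ..., a_4) in the standard basis. For each basis vector v_i, ℓ(v_i) = <v_i, a> is a linear equation in the a_j's. Collect the n equations into a matrix system V a = ℓ, where row i of V is v_i (expressed in the standard basis). Since V is invertible (lower-triangular with 1s on the diagonal, up to permutation), solve by back-substitution:
  V =
[[1, 1, 1, 0],
 [1, 1, 0, 0],
 [1, 0, 0, 0],
 [0, 0, -1, 1]]
  V a = (-7, -5, -1, 3)
Solving gives a = (-1, -4, -2, 1).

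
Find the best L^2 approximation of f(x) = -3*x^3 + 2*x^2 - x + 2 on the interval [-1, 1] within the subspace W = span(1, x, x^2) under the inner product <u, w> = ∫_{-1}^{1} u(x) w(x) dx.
g(x) = 2*x^2 - 14*x/5 + 2

The best approximation g ∈ W is the orthogonal projection of f onto W. Writing g = a_0 + a_1 x + a_2 x^2, the coefficients solve the normal equations G · a = b where
  G_{ij} = <φ_i, φ_j> and b_i = <f, φ_i>, with φ_0 = 1, φ_1 = x, φ_2 = x^2.
G =
  [2, 0, 2/3]
  [0, 2/3, 0]
  [2/3, 0, 2/5],
b = (16/3, -28/15, 32/15).
Solving gives a_0 = 2, a_1 = -14/5, a_2 = 2, so
  g(x) = 2*x^2 - 14*x/5 + 2.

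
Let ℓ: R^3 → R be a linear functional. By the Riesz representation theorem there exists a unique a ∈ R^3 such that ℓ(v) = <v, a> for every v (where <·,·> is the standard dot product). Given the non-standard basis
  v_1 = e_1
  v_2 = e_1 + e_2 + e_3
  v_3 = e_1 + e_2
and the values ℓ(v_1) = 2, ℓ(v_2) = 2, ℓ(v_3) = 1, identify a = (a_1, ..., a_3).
a = (2, -1, 1)

Write a = (a_1, ..., a_3) in the standard basis. For each basis vector v_i, ℓ(v_i) = <v_i, a> is a linear equation in the a_j's. Collect the n equations into a matrix system V a = ℓ, where row i of V is v_i (expressed in the standard basis). Since V is invertible (lower-triangular with 1s on the diagonal, up to permutation), solve by back-substitution:
  V =
[[1, 0, 0],
 [1, 1, 1],
 [1, 1, 0]]
  V a = (2, 2, 1)
Solving gives a = (2, -1, 1).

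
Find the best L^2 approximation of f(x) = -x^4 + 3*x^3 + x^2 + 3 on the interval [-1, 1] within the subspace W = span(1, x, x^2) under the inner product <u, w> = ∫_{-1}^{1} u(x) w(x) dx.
g(x) = x^2/7 + 9*x/5 + 108/35

The best approximation g ∈ W is the orthogonal projection of f onto W. Writing g = a_0 + a_1 x + a_2 x^2, the coefficients solve the normal equations G · a = b where
  G_{ij} = <φ_i, φ_j> and b_i = <f, φ_i>, with φ_0 = 1, φ_1 = x, φ_2 = x^2.
G =
  [2, 0, 2/3]
  [0, 2/3, 0]
  [2/3, 0, 2/5],
b = (94/15, 6/5, 74/35).
Solving gives a_0 = 108/35, a_1 = 9/5, a_2 = 1/7, so
  g(x) = x^2/7 + 9*x/5 + 108/35.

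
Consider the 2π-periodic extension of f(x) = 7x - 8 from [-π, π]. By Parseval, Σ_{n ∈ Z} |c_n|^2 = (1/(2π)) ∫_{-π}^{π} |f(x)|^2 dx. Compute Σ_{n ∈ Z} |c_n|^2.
Σ |c_n|^2 = 49π^2/3 + 64

Expand and integrate term by term over [-π, π]:
  ∫ (7x)^2 dx = 49·(2π^3/3); ∫ 2·7·(-8)·x dx = 0 (odd integrand); ∫ (-8)^2 dx = 64·2π.
So (1/(2π)) ∫_{-π}^{π} (7x - 8)^2 dx = 49π^2/3 + 64 = 49π^2/3 + 64.
Parseval ⇒ Σ |c_n|^2 = 49π^2/3 + 64.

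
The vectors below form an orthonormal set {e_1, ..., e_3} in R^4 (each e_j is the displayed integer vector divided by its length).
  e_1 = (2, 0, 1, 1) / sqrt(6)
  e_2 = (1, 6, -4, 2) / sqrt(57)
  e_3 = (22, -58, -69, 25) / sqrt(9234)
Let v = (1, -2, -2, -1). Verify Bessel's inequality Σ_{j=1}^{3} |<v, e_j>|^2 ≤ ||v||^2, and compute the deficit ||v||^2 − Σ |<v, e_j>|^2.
Σ |<v, e_j>|^2 = 1805/243; ||v||^2 = 10; deficit = 625/243

Write each e_j = u_j / sqrt(<u_j, u_j>) where u_j is the displayed integer vector. Then <v, e_j> = <v, u_j> / sqrt(<u_j, u_j>), so |<v, e_j>|^2 = <v, u_j>^2 / <u_j, u_j>.
Coefficients: <v, e_1> = -1/sqrt(6), <v, e_2> = -5/sqrt(57), <v, e_3> = 251/sqrt(9234).
Square and sum: Σ |<v, e_j>|^2 = 1805/243.
Compute ||v||^2 = v·v = 10.
Deficit = 10 − 1805/243 = 625/243 ≥ 0, confirming Bessel's inequality. (The deficit equals ||v − Σ <v,e_j> e_j||^2, the squared distance from v to span{e_j}.)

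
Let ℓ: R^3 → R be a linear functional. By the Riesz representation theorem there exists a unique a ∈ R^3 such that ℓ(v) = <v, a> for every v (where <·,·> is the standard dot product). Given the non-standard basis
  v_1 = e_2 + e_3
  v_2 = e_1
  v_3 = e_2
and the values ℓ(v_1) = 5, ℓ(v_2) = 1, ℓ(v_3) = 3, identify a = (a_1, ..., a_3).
a = (1, 3, 2)

Write a = (a_1, ..., a_3) in the standard basis. For each basis vector v_i, ℓ(v_i) = <v_i, a> is a linear equation in the a_j's. Collect the n equations into a matrix system V a = ℓ, where row i of V is v_i (expressed in the standard basis). Since V is invertible (lower-triangular with 1s on the diagonal, up to permutation), solve by back-substitution:
  V =
[[0, 1, 1],
 [1, 0, 0],
 [0, 1, 0]]
  V a = (5, 1, 3)
Solving gives a = (1, 3, 2).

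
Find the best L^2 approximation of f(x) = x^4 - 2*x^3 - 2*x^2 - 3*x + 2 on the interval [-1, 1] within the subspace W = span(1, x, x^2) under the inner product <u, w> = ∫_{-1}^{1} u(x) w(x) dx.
g(x) = -8*x^2/7 - 21*x/5 + 67/35

The best approximation g ∈ W is the orthogonal projection of f onto W. Writing g = a_0 + a_1 x + a_2 x^2, the coefficients solve the normal equations G · a = b where
  G_{ij} = <φ_i, φ_j> and b_i = <f, φ_i>, with φ_0 = 1, φ_1 = x, φ_2 = x^2.
G =
  [2, 0, 2/3]
  [0, 2/3, 0]
  [2/3, 0, 2/5],
b = (46/15, -14/5, 86/105).
Solving gives a_0 = 67/35, a_1 = -21/5, a_2 = -8/7, so
  g(x) = -8*x^2/7 - 21*x/5 + 67/35.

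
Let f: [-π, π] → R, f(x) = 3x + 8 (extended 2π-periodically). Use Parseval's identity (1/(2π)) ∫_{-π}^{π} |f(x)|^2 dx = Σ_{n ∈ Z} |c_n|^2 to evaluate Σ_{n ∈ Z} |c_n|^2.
Σ |c_n|^2 = 3π^2 + 64

Expand and integrate term by term over [-π, π]:
  ∫ (3x)^2 dx = 9·(2π^3/3); ∫ 2·3·(8)·x dx = 0 (odd integrand); ∫ 8^2 dx = 64·2π.
So (1/(2π)) ∫_{-π}^{π} (3x + 8)^2 dx = 9π^2/3 + 64 = 3π^2 + 64.
Parseval ⇒ Σ |c_n|^2 = 3π^2 + 64.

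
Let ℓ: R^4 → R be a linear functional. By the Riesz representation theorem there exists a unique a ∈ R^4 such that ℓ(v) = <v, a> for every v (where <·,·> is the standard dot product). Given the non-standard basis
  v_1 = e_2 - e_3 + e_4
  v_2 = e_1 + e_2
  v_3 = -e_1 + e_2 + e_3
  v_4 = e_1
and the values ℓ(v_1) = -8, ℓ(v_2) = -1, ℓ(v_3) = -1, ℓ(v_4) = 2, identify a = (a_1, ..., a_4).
a = (2, -3, 4, -1)

Write a = (a_1, ..., a_4) in the standard basis. For each basis vector v_i, ℓ(v_i) = <v_i, a> is a linear equation in the a_j's. Collect the n equations into a matrix system V a = ℓ, where row i of V is v_i (expressed in the standard basis). Since V is invertible (lower-triangular with 1s on the diagonal, up to permutation), solve by back-substitution:
  V =
[[0, 1, -1, 1],
 [1, 1, 0, 0],
 [-1, 1, 1, 0],
 [1, 0, 0, 0]]
  V a = (-8, -1, -1, 2)
Solving gives a = (2, -3, 4, -1).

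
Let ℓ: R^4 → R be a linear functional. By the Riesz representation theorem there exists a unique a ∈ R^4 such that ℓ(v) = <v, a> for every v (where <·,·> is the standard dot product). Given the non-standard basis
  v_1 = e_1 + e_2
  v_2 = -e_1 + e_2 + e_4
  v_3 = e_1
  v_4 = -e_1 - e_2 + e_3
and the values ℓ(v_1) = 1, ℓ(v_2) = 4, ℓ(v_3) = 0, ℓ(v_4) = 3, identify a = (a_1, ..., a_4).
a = (0, 1, 4, 3)

Write a = (a_1, ..., a_4) in the standard basis. For each basis vector v_i, ℓ(v_i) = <v_i, a> is a linear equation in the a_j's. Collect the n equations into a matrix system V a = ℓ, where row i of V is v_i (expressed in the standard basis). Since V is invertible (lower-triangular with 1s on the diagonal, up to permutation), solve by back-substitution:
  V =
[[1, 1, 0, 0],
 [-1, 1, 0, 1],
 [1, 0, 0, 0],
 [-1, -1, 1, 0]]
  V a = (1, 4, 0, 3)
Solving gives a = (0, 1, 4, 3).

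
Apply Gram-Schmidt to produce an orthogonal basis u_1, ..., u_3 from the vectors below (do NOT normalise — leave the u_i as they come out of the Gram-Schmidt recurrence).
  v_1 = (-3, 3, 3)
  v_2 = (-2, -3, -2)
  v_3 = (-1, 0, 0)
Orthogonal basis:
  u_1 = (-3, 3, 3)
  u_2 = (-3, -2, -1)
  u_3 = (-1/42, 2/21, -5/42)

Apply the Gram-Schmidt recurrence
  u_1 = v_1
  u_i = v_i − Σ_{j<i} ((v_i · u_j) / (u_j · u_j)) · u_j.

Step by step this gives:
  u_1 = (-3, 3, 3)
  u_2 = (-3, -2, -1)
  u_3 = (-1/42, 2/21, -5/42)

Orthogonality check:
  u_2 · u_1 = 0 (should be 0)
  u_3 · u_1 = 0 (should be 0)
  u_3 · u_2 = 0 (should be 0)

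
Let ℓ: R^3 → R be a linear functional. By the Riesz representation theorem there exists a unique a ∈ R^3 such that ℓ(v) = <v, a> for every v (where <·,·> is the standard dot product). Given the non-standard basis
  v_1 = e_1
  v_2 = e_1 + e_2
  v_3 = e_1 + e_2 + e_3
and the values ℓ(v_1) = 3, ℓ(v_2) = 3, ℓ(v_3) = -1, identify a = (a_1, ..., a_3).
a = (3, 0, -4)

Write a = (a_1, ..., a_3) in the standard basis. For each basis vector v_i, ℓ(v_i) = <v_i, a> is a linear equation in the a_j's. Collect the n equations into a matrix system V a = ℓ, where row i of V is v_i (expressed in the standard basis). Since V is invertible (lower-triangular with 1s on the diagonal, up to permutation), solve by back-substitution:
  V =
[[1, 0, 0],
 [1, 1, 0],
 [1, 1, 1]]
  V a = (3, 3, -1)
Solving gives a = (3, 0, -4).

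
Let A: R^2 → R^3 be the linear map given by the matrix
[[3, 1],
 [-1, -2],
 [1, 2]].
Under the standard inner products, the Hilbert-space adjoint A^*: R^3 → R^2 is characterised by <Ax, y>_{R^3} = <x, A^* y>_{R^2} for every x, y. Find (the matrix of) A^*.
A^* = A^T =
[[3, -1, 1],
 [1, -2, 2]]

For real matrices with standard dot products, the defining identity <Ax, y> = <x, A^* y> gives (Ax)^T y = x^T (A^*) y, i.e. x^T A^T y = x^T (A^*) y. Since this holds for all x, y, we must have A^* = A^T. Therefore
A^* =
[[3, -1, 1],
 [1, -2, 2]].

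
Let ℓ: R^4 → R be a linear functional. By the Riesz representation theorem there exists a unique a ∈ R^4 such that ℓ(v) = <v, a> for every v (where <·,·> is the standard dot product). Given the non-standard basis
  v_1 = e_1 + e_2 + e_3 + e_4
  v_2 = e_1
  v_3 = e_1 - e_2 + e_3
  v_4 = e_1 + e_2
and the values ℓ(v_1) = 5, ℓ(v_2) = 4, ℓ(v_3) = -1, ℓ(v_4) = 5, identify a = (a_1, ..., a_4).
a = (4, 1, -4, 4)

Write a = (a_1, ..., a_4) in the standard basis. For each basis vector v_i, ℓ(v_i) = <v_i, a> is a linear equation in the a_j's. Collect the n equations into a matrix system V a = ℓ, where row i of V is v_i (expressed in the standard basis). Since V is invertible (lower-triangular with 1s on the diagonal, up to permutation), solve by back-substitution:
  V =
[[1, 1, 1, 1],
 [1, 0, 0, 0],
 [1, -1, 1, 0],
 [1, 1, 0, 0]]
  V a = (5, 4, -1, 5)
Solving gives a = (4, 1, -4, 4).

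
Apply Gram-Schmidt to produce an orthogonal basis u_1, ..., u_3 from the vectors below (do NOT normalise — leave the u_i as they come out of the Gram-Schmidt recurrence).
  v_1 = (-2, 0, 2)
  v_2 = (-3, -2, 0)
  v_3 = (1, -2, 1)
Orthogonal basis:
  u_1 = (-2, 0, 2)
  u_2 = (-3/2, -2, -3/2)
  u_3 = (20/17, -30/17, 20/17)

Apply the Gram-Schmidt recurrence
  u_1 = v_1
  u_i = v_i − Σ_{j<i} ((v_i · u_j) / (u_j · u_j)) · u_j.

Step by step this gives:
  u_1 = (-2, 0, 2)
  u_2 = (-3/2, -2, -3/2)
  u_3 = (20/17, -30/17, 20/17)

Orthogonality check:
  u_2 · u_1 = 0 (should be 0)
  u_3 · u_1 = 0 (should be 0)
  u_3 · u_2 = 0 (should be 0)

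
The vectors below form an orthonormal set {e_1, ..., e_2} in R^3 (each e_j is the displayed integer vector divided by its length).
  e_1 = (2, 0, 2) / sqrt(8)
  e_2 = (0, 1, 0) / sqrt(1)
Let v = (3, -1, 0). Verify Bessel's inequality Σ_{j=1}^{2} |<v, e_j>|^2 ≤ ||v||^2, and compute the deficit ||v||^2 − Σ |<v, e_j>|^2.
Σ |<v, e_j>|^2 = 11/2; ||v||^2 = 10; deficit = 9/2

Write each e_j = u_j / sqrt(<u_j, u_j>) where u_j is the displayed integer vector. Then <v, e_j> = <v, u_j> / sqrt(<u_j, u_j>), so |<v, e_j>|^2 = <v, u_j>^2 / <u_j, u_j>.
Coefficients: <v, e_1> = 6/sqrt(8), <v, e_2> = -1/sqrt(1).
Square and sum: Σ |<v, e_j>|^2 = 11/2.
Compute ||v||^2 = v·v = 10.
Deficit = 10 − 11/2 = 9/2 ≥ 0, confirming Bessel's inequality. (The deficit equals ||v − Σ <v,e_j> e_j||^2, the squared distance from v to span{e_j}.)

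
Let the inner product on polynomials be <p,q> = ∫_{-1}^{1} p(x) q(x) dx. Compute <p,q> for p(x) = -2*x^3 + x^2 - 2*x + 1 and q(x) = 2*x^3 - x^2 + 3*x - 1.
<p,q> = -1352/105

Expand the product: p(x)·q(x) = -4*x^6 + 4*x^5 - 11*x^4 + 9*x^3 - 8*x^2 + 5*x - 1.
∫_{-1}^{1} of each monomial x^k gives [2/(k+1) if k even, 0 if k odd]. Integrating term-by-term (or equivalently evaluating the antiderivative F(x) = -4*x^7/7 + 2*x^6/3 - 11*x^5/5 + 9*x^4/4 - 8*x^3/3 + 5*x^2/2 - x at the endpoints):
  F(1) − F(−1) = -143/140 − (4979/420) = -1352/105.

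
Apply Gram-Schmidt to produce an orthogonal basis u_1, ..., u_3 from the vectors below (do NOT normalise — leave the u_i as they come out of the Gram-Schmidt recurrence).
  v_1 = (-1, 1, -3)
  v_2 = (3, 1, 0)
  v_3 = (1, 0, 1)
Orthogonal basis:
  u_1 = (-1, 1, -3)
  u_2 = (31/11, 13/11, -6/11)
  u_3 = (-3/106, 9/106, 2/53)

Apply the Gram-Schmidt recurrence
  u_1 = v_1
  u_i = v_i − Σ_{j<i} ((v_i · u_j) / (u_j · u_j)) · u_j.

Step by step this gives:
  u_1 = (-1, 1, -3)
  u_2 = (31/11, 13/11, -6/11)
  u_3 = (-3/106, 9/106, 2/53)

Orthogonality check:
  u_2 · u_1 = 0 (should be 0)
  u_3 · u_1 = 0 (should be 0)
  u_3 · u_2 = 0 (should be 0)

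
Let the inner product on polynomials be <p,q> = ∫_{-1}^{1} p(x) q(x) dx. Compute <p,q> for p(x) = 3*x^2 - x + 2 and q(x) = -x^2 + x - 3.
<p,q> = -106/5

Expand the product: p(x)·q(x) = -3*x^4 + 4*x^3 - 12*x^2 + 5*x - 6.
∫_{-1}^{1} of each monomial x^k gives [2/(k+1) if k even, 0 if k odd]. Integrating term-by-term (or equivalently evaluating the antiderivative F(x) = -3*x^5/5 + x^4 - 4*x^3 + 5*x^2/2 - 6*x at the endpoints):
  F(1) − F(−1) = -71/10 − (141/10) = -106/5.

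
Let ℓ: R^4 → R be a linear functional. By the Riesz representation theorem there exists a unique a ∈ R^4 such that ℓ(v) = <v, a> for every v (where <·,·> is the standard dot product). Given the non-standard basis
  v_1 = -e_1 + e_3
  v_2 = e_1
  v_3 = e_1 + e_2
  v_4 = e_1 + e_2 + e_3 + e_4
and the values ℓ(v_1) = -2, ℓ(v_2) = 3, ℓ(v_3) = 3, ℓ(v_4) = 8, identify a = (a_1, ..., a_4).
a = (3, 0, 1, 4)

Write a = (a_1, ..., a_4) in the standard basis. For each basis vector v_i, ℓ(v_i) = <v_i, a> is a linear equation in the a_j's. Collect the n equations into a matrix system V a = ℓ, where row i of V is v_i (expressed in the standard basis). Since V is invertible (lower-triangular with 1s on the diagonal, up to permutation), solve by back-substitution:
  V =
[[-1, 0, 1, 0],
 [1, 0, 0, 0],
 [1, 1, 0, 0],
 [1, 1, 1, 1]]
  V a = (-2, 3, 3, 8)
Solving gives a = (3, 0, 1, 4).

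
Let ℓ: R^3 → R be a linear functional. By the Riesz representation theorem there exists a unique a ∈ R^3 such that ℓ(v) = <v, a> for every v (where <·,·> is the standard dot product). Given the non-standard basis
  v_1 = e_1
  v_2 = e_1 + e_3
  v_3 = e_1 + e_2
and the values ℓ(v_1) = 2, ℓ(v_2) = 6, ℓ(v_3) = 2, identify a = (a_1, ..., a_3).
a = (2, 0, 4)

Write a = (a_1, ..., a_3) in the standard basis. For each basis vector v_i, ℓ(v_i) = <v_i, a> is a linear equation in the a_j's. Collect the n equations into a matrix system V a = ℓ, where row i of V is v_i (expressed in the standard basis). Since V is invertible (lower-triangular with 1s on the diagonal, up to permutation), solve by back-substitution:
  V =
[[1, 0, 0],
 [1, 0, 1],
 [1, 1, 0]]
  V a = (2, 6, 2)
Solving gives a = (2, 0, 4).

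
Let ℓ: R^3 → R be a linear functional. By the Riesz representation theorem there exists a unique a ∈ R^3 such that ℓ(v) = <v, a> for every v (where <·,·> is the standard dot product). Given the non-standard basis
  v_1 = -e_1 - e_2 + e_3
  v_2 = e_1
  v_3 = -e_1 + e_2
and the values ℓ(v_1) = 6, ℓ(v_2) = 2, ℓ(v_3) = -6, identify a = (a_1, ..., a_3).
a = (2, -4, 4)

Write a = (a_1, ..., a_3) in the standard basis. For each basis vector v_i, ℓ(v_i) = <v_i, a> is a linear equation in the a_j's. Collect the n equations into a matrix system V a = ℓ, where row i of V is v_i (expressed in the standard basis). Since V is invertible (lower-triangular with 1s on the diagonal, up to permutation), solve by back-substitution:
  V =
[[-1, -1, 1],
 [1, 0, 0],
 [-1, 1, 0]]
  V a = (6, 2, -6)
Solving gives a = (2, -4, 4).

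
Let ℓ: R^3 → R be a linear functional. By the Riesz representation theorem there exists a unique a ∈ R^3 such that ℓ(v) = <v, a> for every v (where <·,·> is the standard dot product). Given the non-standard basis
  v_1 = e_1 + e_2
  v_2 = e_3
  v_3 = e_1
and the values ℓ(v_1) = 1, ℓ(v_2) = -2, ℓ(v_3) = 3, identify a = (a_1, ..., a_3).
a = (3, -2, -2)

Write a = (a_1, ..., a_3) in the standard basis. For each basis vector v_i, ℓ(v_i) = <v_i, a> is a linear equation in the a_j's. Collect the n equations into a matrix system V a = ℓ, where row i of V is v_i (expressed in the standard basis). Since V is invertible (lower-triangular with 1s on the diagonal, up to permutation), solve by back-substitution:
  V =
[[1, 1, 0],
 [0, 0, 1],
 [1, 0, 0]]
  V a = (1, -2, 3)
Solving gives a = (3, -2, -2).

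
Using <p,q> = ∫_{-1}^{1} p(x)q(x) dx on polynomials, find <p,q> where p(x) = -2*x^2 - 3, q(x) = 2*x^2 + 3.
<p,q> = -138/5

Expand the product: p(x)·q(x) = -4*x^4 - 12*x^2 - 9.
∫_{-1}^{1} of each monomial x^k gives [2/(k+1) if k even, 0 if k odd]. Integrating term-by-term (or equivalently evaluating the antiderivative F(x) = -4*x^5/5 - 4*x^3 - 9*x at the endpoints):
  F(1) − F(−1) = -69/5 − (69/5) = -138/5.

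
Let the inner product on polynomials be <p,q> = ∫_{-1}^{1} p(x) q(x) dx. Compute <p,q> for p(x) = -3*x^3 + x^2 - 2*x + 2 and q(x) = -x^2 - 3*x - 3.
<p,q> = -122/15

Expand the product: p(x)·q(x) = 3*x^5 + 8*x^4 + 8*x^3 + x^2 - 6.
∫_{-1}^{1} of each monomial x^k gives [2/(k+1) if k even, 0 if k odd]. Integrating term-by-term (or equivalently evaluating the antiderivative F(x) = x^6/2 + 8*x^5/5 + 2*x^4 + x^3/3 - 6*x at the endpoints):
  F(1) − F(−1) = -47/30 − (197/30) = -122/15.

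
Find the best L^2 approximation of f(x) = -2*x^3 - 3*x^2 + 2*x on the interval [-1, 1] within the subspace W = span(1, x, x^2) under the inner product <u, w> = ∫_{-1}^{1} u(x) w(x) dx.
g(x) = -3*x^2 + 4*x/5

The best approximation g ∈ W is the orthogonal projection of f onto W. Writing g = a_0 + a_1 x + a_2 x^2, the coefficients solve the normal equations G · a = b where
  G_{ij} = <φ_i, φ_j> and b_i = <f, φ_i>, with φ_0 = 1, φ_1 = x, φ_2 = x^2.
G =
  [2, 0, 2/3]
  [0, 2/3, 0]
  [2/3, 0, 2/5],
b = (-2, 8/15, -6/5).
Solving gives a_0 = 0, a_1 = 4/5, a_2 = -3, so
  g(x) = -3*x^2 + 4*x/5.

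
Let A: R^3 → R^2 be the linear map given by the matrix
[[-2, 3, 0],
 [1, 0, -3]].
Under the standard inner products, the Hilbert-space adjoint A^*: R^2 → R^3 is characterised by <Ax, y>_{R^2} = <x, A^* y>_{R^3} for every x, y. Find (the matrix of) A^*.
A^* = A^T =
[[-2, 1],
 [3, 0],
 [0, -3]]

For real matrices with standard dot products, the defining identity <Ax, y> = <x, A^* y> gives (Ax)^T y = x^T (A^*) y, i.e. x^T A^T y = x^T (A^*) y. Since this holds for all x, y, we must have A^* = A^T. Therefore
A^* =
[[-2, 1],
 [3, 0],
 [0, -3]].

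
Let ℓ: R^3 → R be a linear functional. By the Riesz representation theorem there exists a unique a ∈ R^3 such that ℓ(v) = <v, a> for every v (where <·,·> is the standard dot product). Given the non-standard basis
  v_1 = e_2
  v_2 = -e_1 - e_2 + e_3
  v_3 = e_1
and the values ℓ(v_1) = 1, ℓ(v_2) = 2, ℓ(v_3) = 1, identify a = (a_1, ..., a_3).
a = (1, 1, 4)

Write a = (a_1, ..., a_3) in the standard basis. For each basis vector v_i, ℓ(v_i) = <v_i, a> is a linear equation in the a_j's. Collect the n equations into a matrix system V a = ℓ, where row i of V is v_i (expressed in the standard basis). Since V is invertible (lower-triangular with 1s on the diagonal, up to permutation), solve by back-substitution:
  V =
[[0, 1, 0],
 [-1, -1, 1],
 [1, 0, 0]]
  V a = (1, 2, 1)
Solving gives a = (1, 1, 4).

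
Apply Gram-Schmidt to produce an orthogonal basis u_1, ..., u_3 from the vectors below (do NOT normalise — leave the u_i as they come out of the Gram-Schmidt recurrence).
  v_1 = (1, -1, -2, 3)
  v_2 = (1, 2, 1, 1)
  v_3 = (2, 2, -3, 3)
Orthogonal basis:
  u_1 = (1, -1, -2, 3)
  u_2 = (1, 2, 1, 1)
  u_3 = (1/7, 9/7, -13/7, -6/7)

Apply the Gram-Schmidt recurrence
  u_1 = v_1
  u_i = v_i − Σ_{j<i} ((v_i · u_j) / (u_j · u_j)) · u_j.

Step by step this gives:
  u_1 = (1, -1, -2, 3)
  u_2 = (1, 2, 1, 1)
  u_3 = (1/7, 9/7, -13/7, -6/7)

Orthogonality check:
  u_2 · u_1 = 0 (should be 0)
  u_3 · u_1 = 0 (should be 0)
  u_3 · u_2 = 0 (should be 0)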